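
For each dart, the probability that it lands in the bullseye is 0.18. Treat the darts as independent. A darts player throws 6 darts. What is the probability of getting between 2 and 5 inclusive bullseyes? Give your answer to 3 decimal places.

X ~ Binomial(6, 0.18); P(2 ≤ X ≤ 5) = Σ C(6,k) p^k (1−p)^(6−k) over k:
  k=2: C(6,2)·0.18^2·0.82^4 = 0.21973
  k=3: C(6,3)·0.18^3·0.82^3 = 0.06431
  k=4: C(6,4)·0.18^4·0.82^2 = 0.01059
  k=5: C(6,5)·0.18^5·0.82^1 = 0.00093
Total = 0.29556

0.296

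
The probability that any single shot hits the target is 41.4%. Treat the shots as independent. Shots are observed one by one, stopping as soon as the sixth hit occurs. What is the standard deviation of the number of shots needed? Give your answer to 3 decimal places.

Y = total shots until the sixth success; negative binomial with r=6, p=0.414.
SD(Y) = √[r(1−p)/p²] = √(20.51390) = 4.52923

4.529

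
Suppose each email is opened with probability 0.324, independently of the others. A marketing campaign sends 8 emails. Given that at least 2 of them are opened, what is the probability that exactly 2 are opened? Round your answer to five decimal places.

0.35543

X ~ Binomial(8, 0.324). Want P(X=2 | X≥2) = P(X=2) / P(X≥2).
P(X=2) = C(8,2)·0.324^2·0.676^6 = 0.2804970
P(X≥2) = 1 − 0.0436087 − 0.1672099 = 0.7891814
Ratio = 0.2804970 / 0.7891814 = 0.3554278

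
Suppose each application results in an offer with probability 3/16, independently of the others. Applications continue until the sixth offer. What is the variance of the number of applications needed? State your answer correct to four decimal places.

Y = total applications until the sixth success; negative binomial with r=6, p=0.1875.
Var(Y) = r(1−p)/p² = 6·0.8125 / 0.1875² = 138.666667

138.6667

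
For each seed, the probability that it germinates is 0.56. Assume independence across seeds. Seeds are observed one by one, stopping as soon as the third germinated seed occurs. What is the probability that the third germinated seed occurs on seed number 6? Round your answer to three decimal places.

0.150

Y = trial on which the third success occurs; negative binomial, r=3, p=0.56.
P(Y=6) = C(5,2) · p^3 · (1−p)^3
= 10 · 0.17562 · 0.085184 = 0.14960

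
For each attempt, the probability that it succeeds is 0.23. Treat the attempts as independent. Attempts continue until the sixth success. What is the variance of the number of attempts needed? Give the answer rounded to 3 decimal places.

87.335

Y = total attempts until the sixth success; negative binomial with r=6, p=0.23.
Var(Y) = r(1−p)/p² = 6·0.77 / 0.23² = 87.33459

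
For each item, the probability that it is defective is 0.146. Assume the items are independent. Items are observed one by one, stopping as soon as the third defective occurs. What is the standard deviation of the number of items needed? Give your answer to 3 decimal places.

Y = total items until the third success; negative binomial with r=3, p=0.146.
SD(Y) = √[r(1−p)/p²] = √(120.19141) = 10.96318

10.963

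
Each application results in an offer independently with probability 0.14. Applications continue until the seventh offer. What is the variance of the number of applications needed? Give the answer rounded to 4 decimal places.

Y = total applications until the seventh success; negative binomial with r=7, p=0.14.
Var(Y) = r(1−p)/p² = 7·0.86 / 0.14² = 307.142857

307.1429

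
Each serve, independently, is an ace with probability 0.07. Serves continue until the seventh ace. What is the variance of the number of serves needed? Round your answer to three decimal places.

Y = total serves until the seventh success; negative binomial with r=7, p=0.07.
Var(Y) = r(1−p)/p² = 7·0.93 / 0.07² = 1328.57143

1328.571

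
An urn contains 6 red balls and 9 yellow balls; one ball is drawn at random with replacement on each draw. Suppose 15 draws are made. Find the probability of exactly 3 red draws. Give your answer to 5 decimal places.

0.06339

X ~ Binomial(n=15, p=0.40).
P(X=3) = C(15,3) · p^3 · (1−p)^12
= 455 · 0.064 · 0.0021768 = 0.0633879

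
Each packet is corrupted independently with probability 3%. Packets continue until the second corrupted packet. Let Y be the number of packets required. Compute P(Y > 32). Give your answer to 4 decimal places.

Needing more than 32 packets ⇔ fewer than 2 successes in the first 32. With X ~ Binomial(32, 0.03), P(Y > 32) = P(X ≤ 1).
  k=0: C(32,0)·0.03^0·0.97^32 = 0.377308
  k=1: C(32,1)·0.03^1·0.97^31 = 0.373418
P(X ≤ 1) = 0.750725

0.7507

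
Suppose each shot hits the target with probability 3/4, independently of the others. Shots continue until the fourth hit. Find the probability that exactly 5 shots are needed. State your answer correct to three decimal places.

0.316

Y = trial on which the fourth success occurs; negative binomial, r=4, p=0.75.
P(Y=5) = C(4,3) · p^4 · (1−p)^1
= 4 · 0.31641 · 0.25 = 0.31641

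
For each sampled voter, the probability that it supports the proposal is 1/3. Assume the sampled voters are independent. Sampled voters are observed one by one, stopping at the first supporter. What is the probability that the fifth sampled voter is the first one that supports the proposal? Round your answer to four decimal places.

Geometric (trials to first success), p = 0.333333.
P(Y = 5) = (1−p)^4 · p = 0.19753 · 0.333333 = 0.065844

0.0658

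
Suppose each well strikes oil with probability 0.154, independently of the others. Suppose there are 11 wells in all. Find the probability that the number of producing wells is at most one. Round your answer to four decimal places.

0.4770

X ~ Binomial(11, 0.154); P(X ≤ 1) = Σ C(11,k) p^k (1−p)^(11−k) over k:
  k=0: C(11,0)·0.154^0·0.846^11 = 0.158882
  k=1: C(11,1)·0.154^1·0.846^10 = 0.318139
Total = 0.477021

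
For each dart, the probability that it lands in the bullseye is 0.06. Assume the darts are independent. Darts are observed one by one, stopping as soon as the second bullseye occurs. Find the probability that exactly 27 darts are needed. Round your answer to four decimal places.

Y = trial on which the second success occurs; negative binomial, r=2, p=0.06.
P(Y=27) = C(26,1) · p^2 · (1−p)^25
= 26 · 0.0036 · 0.21291 = 0.019928

0.0199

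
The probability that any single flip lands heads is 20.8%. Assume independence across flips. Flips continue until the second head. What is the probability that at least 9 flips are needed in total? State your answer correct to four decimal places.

Needing more than 8 flips ⇔ fewer than 2 successes in the first 8. With X ~ Binomial(8, 0.208), P(Y > 8) = P(X ≤ 1).
  k=0: C(8,0)·0.208^0·0.792^8 = 0.154811
  k=1: C(8,1)·0.208^1·0.792^7 = 0.325259
P(X ≤ 1) = 0.480070

0.4801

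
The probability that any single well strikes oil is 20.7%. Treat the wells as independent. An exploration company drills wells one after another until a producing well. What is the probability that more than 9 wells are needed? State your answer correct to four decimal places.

Y = number of wells to the first success; geometric, p = 0.207.
P(Y > 9) = P(first 9 all fail) = (1−p)^9 = 0.124011

0.1240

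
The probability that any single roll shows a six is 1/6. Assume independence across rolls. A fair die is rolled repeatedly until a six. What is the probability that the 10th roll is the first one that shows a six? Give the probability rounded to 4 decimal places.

0.0323

Geometric (trials to first success), p = 0.166667.
P(Y = 10) = (1−p)^9 · p = 0.19381 · 0.166667 = 0.032301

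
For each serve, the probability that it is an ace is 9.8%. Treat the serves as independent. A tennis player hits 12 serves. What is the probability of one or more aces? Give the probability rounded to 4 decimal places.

0.7099

P(at least one) = 1 − P(none) = 1 − (1 − 0.098)^12
= 1 − 0.290054 = 0.709946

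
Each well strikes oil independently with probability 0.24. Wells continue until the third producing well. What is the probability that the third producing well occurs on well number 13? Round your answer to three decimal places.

0.059

Y = trial on which the third success occurs; negative binomial, r=3, p=0.24.
P(Y=13) = C(12,2) · p^3 · (1−p)^10
= 66 · 0.013824 · 0.064289 = 0.05866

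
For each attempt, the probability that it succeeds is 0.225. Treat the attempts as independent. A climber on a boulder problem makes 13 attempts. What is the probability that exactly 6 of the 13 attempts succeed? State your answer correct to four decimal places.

0.0374

X ~ Binomial(n=13, p=0.225).
P(X=6) = C(13,6) · p^6 · (1−p)^7
= 1716 · 0.00012975 · 0.16792 = 0.037387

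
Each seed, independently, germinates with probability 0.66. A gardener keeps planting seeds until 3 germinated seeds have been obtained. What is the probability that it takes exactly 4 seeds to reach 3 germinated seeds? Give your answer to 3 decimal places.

0.293

Y = trial on which the third success occurs; negative binomial, r=3, p=0.66.
P(Y=4) = C(3,2) · p^3 · (1−p)^1
= 3 · 0.2875 · 0.34 = 0.29325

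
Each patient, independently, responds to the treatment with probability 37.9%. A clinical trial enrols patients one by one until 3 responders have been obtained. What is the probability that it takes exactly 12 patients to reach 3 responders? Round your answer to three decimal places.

Y = trial on which the third success occurs; negative binomial, r=3, p=0.379.
P(Y=12) = C(11,2) · p^3 · (1−p)^9
= 55 · 0.05444 · 0.013735 = 0.04112

0.041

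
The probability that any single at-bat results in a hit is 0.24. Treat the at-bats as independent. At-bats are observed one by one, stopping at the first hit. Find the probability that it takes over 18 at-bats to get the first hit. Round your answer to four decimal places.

Y = number of at-bats to the first success; geometric, p = 0.24.
P(Y > 18) = P(first 18 all fail) = (1−p)^18 = 0.007156

0.0072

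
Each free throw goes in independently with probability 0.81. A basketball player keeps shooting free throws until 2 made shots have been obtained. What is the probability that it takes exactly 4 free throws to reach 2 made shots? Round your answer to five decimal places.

Y = trial on which the second success occurs; negative binomial, r=2, p=0.81.
P(Y=4) = C(3,1) · p^2 · (1−p)^2
= 3 · 0.6561 · 0.0361 = 0.0710556

0.07106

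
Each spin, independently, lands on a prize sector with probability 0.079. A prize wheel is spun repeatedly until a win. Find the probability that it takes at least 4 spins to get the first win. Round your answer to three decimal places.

0.781

Y = number of spins to the first success; geometric, p = 0.079.
P(Y > 3) = P(first 3 all fail) = (1−p)^3 = 0.78123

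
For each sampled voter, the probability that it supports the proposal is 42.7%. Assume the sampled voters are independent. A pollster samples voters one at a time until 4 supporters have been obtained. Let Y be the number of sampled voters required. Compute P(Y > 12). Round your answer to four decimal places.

Needing more than 12 sampled voters ⇔ fewer than 4 successes in the first 12. With X ~ Binomial(12, 0.427), P(Y > 12) = P(X ≤ 3).
  k=0: C(12,0)·0.427^0·0.573^12 = 0.001253
  k=1: C(12,1)·0.427^1·0.573^11 = 0.011202
  k=2: C(12,2)·0.427^2·0.573^10 = 0.045914
  k=3: C(12,3)·0.427^3·0.573^9 = 0.114051
P(X ≤ 3) = 0.172420

0.1724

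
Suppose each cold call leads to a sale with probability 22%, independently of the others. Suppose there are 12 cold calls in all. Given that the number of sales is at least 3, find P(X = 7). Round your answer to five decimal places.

0.01115

X ~ Binomial(12, 0.22). Want P(X=7 | X≥3) = P(X=7) / P(X≥3).
P(X=7) = C(12,7)·0.22^7·0.78^5 = 0.0057037
P(X≥3) = 1 − 0.0507149 − 0.1716503 − 0.2662780 = 0.5113568
Ratio = 0.0057037 / 0.5113568 = 0.0111541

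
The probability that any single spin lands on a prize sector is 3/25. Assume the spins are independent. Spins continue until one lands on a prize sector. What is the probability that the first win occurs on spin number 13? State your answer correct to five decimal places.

0.02588

Geometric (trials to first success), p = 0.12.
P(Y = 13) = (1−p)^12 · p = 0.21567 · 0.12 = 0.0258805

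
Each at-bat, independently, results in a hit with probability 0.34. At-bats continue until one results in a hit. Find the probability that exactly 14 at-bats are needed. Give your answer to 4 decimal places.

Geometric (trials to first success), p = 0.34.
P(Y = 14) = (1−p)^13 · p = 0.0045089 · 0.34 = 0.001533

0.0015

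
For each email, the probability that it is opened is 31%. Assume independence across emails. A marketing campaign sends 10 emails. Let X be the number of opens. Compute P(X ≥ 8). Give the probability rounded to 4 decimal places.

0.0020

X ~ Binomial(10, 0.31); P(X ≥ 8) = Σ C(10,k) p^k (1−p)^(10−k) over k:
  k=8: C(10,8)·0.31^8·0.69^2 = 0.001827
  k=9: C(10,9)·0.31^9·0.69^1 = 0.000182
  k=10: C(10,10)·0.31^10·0.69^0 = 0.000008
Total = 0.002018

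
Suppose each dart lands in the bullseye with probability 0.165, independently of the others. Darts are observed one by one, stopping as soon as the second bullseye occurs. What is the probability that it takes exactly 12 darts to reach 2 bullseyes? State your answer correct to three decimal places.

0.049

Y = trial on which the second success occurs; negative binomial, r=2, p=0.165.
P(Y=12) = C(11,1) · p^2 · (1−p)^10
= 11 · 0.027225 · 0.16476 = 0.04934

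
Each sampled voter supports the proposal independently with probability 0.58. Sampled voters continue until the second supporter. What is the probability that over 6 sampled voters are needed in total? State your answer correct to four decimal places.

Needing more than 6 sampled voters ⇔ fewer than 2 successes in the first 6. With X ~ Binomial(6, 0.58), P(Y > 6) = P(X ≤ 1).
  k=0: C(6,0)·0.58^0·0.42^6 = 0.005489
  k=1: C(6,1)·0.58^1·0.42^5 = 0.045481
P(X ≤ 1) = 0.050970

0.0510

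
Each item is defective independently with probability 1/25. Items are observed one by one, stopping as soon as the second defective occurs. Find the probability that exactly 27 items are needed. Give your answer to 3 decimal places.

0.015

Y = trial on which the second success occurs; negative binomial, r=2, p=0.04.
P(Y=27) = C(26,1) · p^2 · (1−p)^25
= 26 · 0.0016 · 0.3604 = 0.01499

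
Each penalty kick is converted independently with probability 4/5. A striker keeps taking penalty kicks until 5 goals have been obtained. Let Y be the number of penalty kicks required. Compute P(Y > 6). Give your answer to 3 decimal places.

0.345

Needing more than 6 penalty kicks ⇔ fewer than 5 successes in the first 6. With X ~ Binomial(6, 0.80), P(Y > 6) = P(X ≤ 4).
  k=0: C(6,0)·0.80^0·0.20^6 = 0.00006
  k=1: C(6,1)·0.80^1·0.20^5 = 0.00154
  k=2: C(6,2)·0.80^2·0.20^4 = 0.01536
  k=3: C(6,3)·0.80^3·0.20^3 = 0.08192
  k=4: C(6,4)·0.80^4·0.20^2 = 0.24576
P(X ≤ 4) = 0.34464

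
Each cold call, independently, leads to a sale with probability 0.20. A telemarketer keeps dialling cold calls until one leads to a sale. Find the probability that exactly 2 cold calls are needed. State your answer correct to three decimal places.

Geometric (trials to first success), p = 0.20.
P(Y = 2) = (1−p)^1 · p = 0.8 · 0.20 = 0.16000

0.160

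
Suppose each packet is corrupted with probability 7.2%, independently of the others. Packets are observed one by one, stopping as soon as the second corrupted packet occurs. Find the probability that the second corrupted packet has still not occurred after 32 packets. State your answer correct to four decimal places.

0.3188

Needing more than 32 packets ⇔ fewer than 2 successes in the first 32. With X ~ Binomial(32, 0.072), P(Y > 32) = P(X ≤ 1).
  k=0: C(32,0)·0.072^0·0.928^32 = 0.091524
  k=1: C(32,1)·0.072^1·0.928^31 = 0.227232
P(X ≤ 1) = 0.318756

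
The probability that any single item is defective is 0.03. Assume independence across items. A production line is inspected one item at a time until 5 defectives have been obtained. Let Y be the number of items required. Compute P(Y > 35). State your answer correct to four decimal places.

0.9963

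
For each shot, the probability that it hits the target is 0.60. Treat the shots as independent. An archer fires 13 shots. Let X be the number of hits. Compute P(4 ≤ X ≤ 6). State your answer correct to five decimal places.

0.22105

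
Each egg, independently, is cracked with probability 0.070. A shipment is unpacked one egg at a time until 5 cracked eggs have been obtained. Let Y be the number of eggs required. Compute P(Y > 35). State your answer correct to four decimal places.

Needing more than 35 eggs ⇔ fewer than 5 successes in the first 35. With X ~ Binomial(35, 0.07), P(Y > 35) = P(X ≤ 4).
  k=0: C(35,0)·0.07^0·0.93^35 = 0.078868
  k=1: C(35,1)·0.07^1·0.93^34 = 0.207772
  k=2: C(35,2)·0.07^2·0.93^33 = 0.265858
  k=3: C(35,3)·0.07^3·0.93^32 = 0.220119
  k=4: C(35,4)·0.07^4·0.93^31 = 0.132545
P(X ≤ 4) = 0.905163

0.9052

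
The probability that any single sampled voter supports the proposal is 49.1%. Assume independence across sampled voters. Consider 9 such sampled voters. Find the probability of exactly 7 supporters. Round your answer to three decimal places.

X ~ Binomial(n=9, p=0.491).
P(X=7) = C(9,7) · p^7 · (1−p)^2
= 36 · 0.0068797 · 0.25908 = 0.06417

0.064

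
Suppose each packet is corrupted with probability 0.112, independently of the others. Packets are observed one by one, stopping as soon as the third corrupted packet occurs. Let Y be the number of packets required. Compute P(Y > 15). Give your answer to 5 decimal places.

0.76802

Needing more than 15 packets ⇔ fewer than 3 successes in the first 15. With X ~ Binomial(15, 0.112), P(Y > 15) = P(X ≤ 2).
  k=0: C(15,0)·0.112^0·0.888^15 = 0.1683428
  k=1: C(15,1)·0.112^1·0.888^14 = 0.3184863
  k=2: C(15,2)·0.112^2·0.888^13 = 0.2811861
P(X ≤ 2) = 0.7680152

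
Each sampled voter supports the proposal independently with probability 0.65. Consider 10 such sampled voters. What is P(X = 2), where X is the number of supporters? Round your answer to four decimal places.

0.0043

X ~ Binomial(n=10, p=0.65).
P(X=2) = C(10,2) · p^2 · (1−p)^8
= 45 · 0.4225 · 0.00022519 = 0.004281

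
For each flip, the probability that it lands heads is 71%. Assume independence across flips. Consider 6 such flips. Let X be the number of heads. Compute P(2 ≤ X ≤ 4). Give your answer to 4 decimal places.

X ~ Binomial(6, 0.71); P(2 ≤ X ≤ 4) = Σ C(6,k) p^k (1−p)^(6−k) over k:
  k=2: C(6,2)·0.71^2·0.29^4 = 0.053481
  k=3: C(6,3)·0.71^3·0.29^3 = 0.174582
  k=4: C(6,4)·0.71^4·0.29^2 = 0.320568
Total = 0.548631

0.5486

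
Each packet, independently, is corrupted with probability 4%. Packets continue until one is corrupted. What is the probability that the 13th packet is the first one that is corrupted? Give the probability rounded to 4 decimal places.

Geometric (trials to first success), p = 0.04.
P(Y = 13) = (1−p)^12 · p = 0.61271 · 0.04 = 0.024508

0.0245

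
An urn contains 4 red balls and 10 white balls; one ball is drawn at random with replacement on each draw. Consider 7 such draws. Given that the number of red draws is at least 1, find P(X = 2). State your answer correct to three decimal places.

X ~ Binomial(7, 0.285714). Want P(X=2 | X≥1) = P(X=2) / P(X≥1).
P(X=2) = C(7,2)·0.285714^2·0.714286^5 = 0.31874
P(X≥1) = 1 − 0.09486 = 0.90514
Ratio = 0.31874 / 0.90514 = 0.35215

0.352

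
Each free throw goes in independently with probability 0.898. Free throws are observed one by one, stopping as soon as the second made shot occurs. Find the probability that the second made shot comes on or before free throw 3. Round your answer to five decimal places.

Finishing within 3 free throws ⇔ at least 2 successes in the first 3. With X ~ Binomial(3, 0.898), P(Y ≤ 3) = 1 − P(X ≤ 1).
  k=0: C(3,0)·0.898^0·0.102^3 = 0.0010612
  k=1: C(3,1)·0.898^1·0.102^2 = 0.0280284
1 − 0.0290896 = 0.9709104

0.97091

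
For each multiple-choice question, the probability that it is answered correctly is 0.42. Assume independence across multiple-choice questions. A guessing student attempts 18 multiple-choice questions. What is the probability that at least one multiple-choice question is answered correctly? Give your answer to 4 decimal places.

0.9999

P(at least one) = 1 − P(none) = 1 − (1 − 0.42)^18
= 1 − 0.000055 = 0.999945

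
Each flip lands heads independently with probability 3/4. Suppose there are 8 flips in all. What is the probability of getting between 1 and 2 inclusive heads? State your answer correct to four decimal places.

X ~ Binomial(8, 0.75); P(1 ≤ X ≤ 2) = Σ C(8,k) p^k (1−p)^(8−k) over k:
  k=1: C(8,1)·0.75^1·0.25^7 = 0.000366
  k=2: C(8,2)·0.75^2·0.25^6 = 0.003845
Total = 0.004211

0.0042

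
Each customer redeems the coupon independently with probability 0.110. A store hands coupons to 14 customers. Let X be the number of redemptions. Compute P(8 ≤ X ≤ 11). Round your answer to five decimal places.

0.00003

X ~ Binomial(14, 0.11); P(8 ≤ X ≤ 11) = Σ C(14,k) p^k (1−p)^(14−k) over k:
  k=8: C(14,8)·0.11^8·0.89^6 = 0.0000320
  k=9: C(14,9)·0.11^9·0.89^5 = 0.0000026
  k=10: C(14,10)·0.11^10·0.89^4 = 0.0000002
  k=11: C(14,11)·0.11^11·0.89^3 = 0.0000000
Total = 0.0000348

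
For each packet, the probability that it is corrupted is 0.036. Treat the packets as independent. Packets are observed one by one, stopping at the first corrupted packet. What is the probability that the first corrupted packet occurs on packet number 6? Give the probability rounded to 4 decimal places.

Geometric (trials to first success), p = 0.036.
P(Y = 6) = (1−p)^5 · p = 0.8325 · 0.036 = 0.029970

0.0300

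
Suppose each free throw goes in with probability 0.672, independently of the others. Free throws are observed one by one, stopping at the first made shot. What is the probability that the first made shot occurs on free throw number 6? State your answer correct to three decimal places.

0.003

Geometric (trials to first success), p = 0.672.
P(Y = 6) = (1−p)^5 · p = 0.0037964 · 0.672 = 0.00255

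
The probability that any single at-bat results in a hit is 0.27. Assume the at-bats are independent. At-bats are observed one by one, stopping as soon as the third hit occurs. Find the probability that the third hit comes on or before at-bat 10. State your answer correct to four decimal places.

0.5335

Finishing within 10 at-bats ⇔ at least 3 successes in the first 10. With X ~ Binomial(10, 0.27), P(Y ≤ 10) = 1 − P(X ≤ 2).
  k=0: C(10,0)·0.27^0·0.73^10 = 0.042976
  k=1: C(10,1)·0.27^1·0.73^9 = 0.158953
  k=2: C(10,2)·0.27^2·0.73^8 = 0.264559
1 − 0.466489 = 0.533511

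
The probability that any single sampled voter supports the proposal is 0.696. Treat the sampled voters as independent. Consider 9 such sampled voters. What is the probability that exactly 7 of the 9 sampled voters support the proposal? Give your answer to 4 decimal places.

X ~ Binomial(n=9, p=0.696).
P(X=7) = C(9,7) · p^7 · (1−p)^2
= 36 · 0.079116 · 0.092416 = 0.263217

0.2632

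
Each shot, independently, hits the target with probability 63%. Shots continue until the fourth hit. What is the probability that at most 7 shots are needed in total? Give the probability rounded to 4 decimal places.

0.7659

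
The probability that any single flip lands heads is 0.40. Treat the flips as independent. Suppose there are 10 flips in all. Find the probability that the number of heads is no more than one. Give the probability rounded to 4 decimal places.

X ~ Binomial(10, 0.40); P(X ≤ 1) = Σ C(10,k) p^k (1−p)^(10−k) over k:
  k=0: C(10,0)·0.40^0·0.60^10 = 0.006047
  k=1: C(10,1)·0.40^1·0.60^9 = 0.040311
Total = 0.046357

0.0464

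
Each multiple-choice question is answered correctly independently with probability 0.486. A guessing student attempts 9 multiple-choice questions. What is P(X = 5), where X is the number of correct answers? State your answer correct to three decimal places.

X ~ Binomial(n=9, p=0.486).
P(X=5) = C(9,5) · p^5 · (1−p)^4
= 126 · 0.027113 · 0.0698 = 0.23845

0.238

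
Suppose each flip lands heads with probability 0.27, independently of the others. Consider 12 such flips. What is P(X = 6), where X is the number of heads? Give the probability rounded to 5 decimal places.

0.05417

X ~ Binomial(n=12, p=0.27).
P(X=6) = C(12,6) · p^6 · (1−p)^6
= 924 · 0.00038742 · 0.15133 = 0.0541741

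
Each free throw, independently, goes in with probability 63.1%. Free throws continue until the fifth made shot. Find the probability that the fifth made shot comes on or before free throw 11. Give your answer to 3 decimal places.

0.934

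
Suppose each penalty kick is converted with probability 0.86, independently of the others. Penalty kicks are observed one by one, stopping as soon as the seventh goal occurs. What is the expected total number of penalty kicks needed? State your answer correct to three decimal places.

Y = total penalty kicks until the seventh success; negative binomial with r=7, p=0.86.
E[Y] = r / p = 7 / 0.86 = 8.13953

8.140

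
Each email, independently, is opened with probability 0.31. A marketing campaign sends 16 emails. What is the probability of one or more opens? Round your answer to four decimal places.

P(at least one) = 1 − P(none) = 1 − (1 − 0.31)^16
= 1 − 0.002640 = 0.997360

0.9974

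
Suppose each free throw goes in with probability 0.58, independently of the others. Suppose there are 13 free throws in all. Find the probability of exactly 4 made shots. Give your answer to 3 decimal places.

0.033

X ~ Binomial(n=13, p=0.58).
P(X=4) = C(13,4) · p^4 · (1−p)^9
= 715 · 0.11316 · 0.00040667 = 0.03290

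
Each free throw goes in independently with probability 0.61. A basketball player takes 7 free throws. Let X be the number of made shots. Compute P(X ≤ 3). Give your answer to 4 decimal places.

X ~ Binomial(7, 0.61); P(X ≤ 3) = Σ C(7,k) p^k (1−p)^(7−k) over k:
  k=0: C(7,0)·0.61^0·0.39^7 = 0.001372
  k=1: C(7,1)·0.61^1·0.39^6 = 0.015025
  k=2: C(7,2)·0.61^2·0.39^5 = 0.070502
  k=3: C(7,3)·0.61^3·0.39^4 = 0.183788
Total = 0.270687

0.2707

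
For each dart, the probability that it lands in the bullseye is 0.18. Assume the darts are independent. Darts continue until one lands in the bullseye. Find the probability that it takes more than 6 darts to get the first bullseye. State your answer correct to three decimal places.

0.304

Y = number of darts to the first success; geometric, p = 0.18.
P(Y > 6) = P(first 6 all fail) = (1−p)^6 = 0.30401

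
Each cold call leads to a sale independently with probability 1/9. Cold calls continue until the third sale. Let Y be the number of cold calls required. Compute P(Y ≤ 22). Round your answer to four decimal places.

Finishing within 22 cold calls ⇔ at least 3 successes in the first 22. With X ~ Binomial(22, 0.111111), P(Y ≤ 22) = 1 − P(X ≤ 2).
  k=0: C(22,0)·0.111111^0·0.888889^22 = 0.074928
  k=1: C(22,1)·0.111111^1·0.888889^21 = 0.206052
  k=2: C(22,2)·0.111111^2·0.888889^20 = 0.270443
1 − 0.551424 = 0.448576

0.4486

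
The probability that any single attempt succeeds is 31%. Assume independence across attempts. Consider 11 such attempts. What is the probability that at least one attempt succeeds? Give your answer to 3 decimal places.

P(at least one) = 1 − P(none) = 1 − (1 − 0.31)^11
= 1 − 0.01688 = 0.98312

0.983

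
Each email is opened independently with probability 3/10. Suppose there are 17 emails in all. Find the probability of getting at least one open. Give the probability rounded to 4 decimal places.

0.9977

P(at least one) = 1 − P(none) = 1 − (1 − 0.30)^17
= 1 − 0.002326 = 0.997674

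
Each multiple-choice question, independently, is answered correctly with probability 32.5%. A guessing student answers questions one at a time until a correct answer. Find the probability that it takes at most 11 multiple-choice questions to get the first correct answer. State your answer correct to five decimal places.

0.98675

Y = number of multiple-choice questions to the first success; geometric, p = 0.325.
P(Y ≤ 11) = 1 − (1−p)^11 = 1 − 0.0132538 = 0.9867462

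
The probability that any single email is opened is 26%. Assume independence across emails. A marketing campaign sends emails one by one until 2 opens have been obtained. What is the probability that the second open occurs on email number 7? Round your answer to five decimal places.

Y = trial on which the second success occurs; negative binomial, r=2, p=0.26.
P(Y=7) = C(6,1) · p^2 · (1−p)^5
= 6 · 0.0676 · 0.2219 = 0.0900029

0.09000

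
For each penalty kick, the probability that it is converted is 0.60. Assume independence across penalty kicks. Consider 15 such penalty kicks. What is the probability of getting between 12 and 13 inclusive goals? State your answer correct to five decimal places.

0.08533

X ~ Binomial(15, 0.60); P(12 ≤ X ≤ 13) = Σ C(15,k) p^k (1−p)^(15−k) over k:
  k=12: C(15,12)·0.60^12·0.40^3 = 0.0633879
  k=13: C(15,13)·0.60^13·0.40^2 = 0.0219420
Total = 0.0853299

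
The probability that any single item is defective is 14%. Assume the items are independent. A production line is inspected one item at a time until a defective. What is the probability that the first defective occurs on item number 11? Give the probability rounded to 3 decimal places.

0.031

Geometric (trials to first success), p = 0.14.
P(Y = 11) = (1−p)^10 · p = 0.2213 · 0.14 = 0.03098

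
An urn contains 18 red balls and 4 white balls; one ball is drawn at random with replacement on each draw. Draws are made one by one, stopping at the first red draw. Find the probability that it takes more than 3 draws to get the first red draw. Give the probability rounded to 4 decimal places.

Y = number of draws to the first success; geometric, p = 0.818182.
P(Y > 3) = P(first 3 all fail) = (1−p)^3 = 0.006011

0.0060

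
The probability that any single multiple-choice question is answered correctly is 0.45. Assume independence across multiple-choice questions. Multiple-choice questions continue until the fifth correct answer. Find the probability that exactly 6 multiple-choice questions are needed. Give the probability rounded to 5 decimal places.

0.05075

Y = trial on which the fifth success occurs; negative binomial, r=5, p=0.45.
P(Y=6) = C(5,4) · p^5 · (1−p)^1
= 5 · 0.018453 · 0.55 = 0.0507452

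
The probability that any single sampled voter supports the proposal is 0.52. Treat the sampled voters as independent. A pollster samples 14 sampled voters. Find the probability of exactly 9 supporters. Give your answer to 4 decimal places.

X ~ Binomial(n=14, p=0.52).
P(X=9) = C(14,9) · p^9 · (1−p)^5
= 2002 · 0.0027799 · 0.02548 = 0.141808

0.1418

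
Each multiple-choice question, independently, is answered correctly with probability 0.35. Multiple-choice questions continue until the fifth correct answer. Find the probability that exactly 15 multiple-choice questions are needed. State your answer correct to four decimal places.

0.0708

Y = trial on which the fifth success occurs; negative binomial, r=5, p=0.35.
P(Y=15) = C(14,4) · p^5 · (1−p)^10
= 1001 · 0.0052522 · 0.013463 = 0.070780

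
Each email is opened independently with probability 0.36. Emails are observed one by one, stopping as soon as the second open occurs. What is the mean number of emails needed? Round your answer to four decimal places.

5.5556

Y = total emails until the second success; negative binomial with r=2, p=0.36.
E[Y] = r / p = 2 / 0.36 = 5.555556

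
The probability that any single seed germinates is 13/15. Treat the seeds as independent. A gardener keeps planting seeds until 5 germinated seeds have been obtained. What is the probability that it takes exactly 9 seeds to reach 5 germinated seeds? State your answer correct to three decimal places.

Y = trial on which the fifth success occurs; negative binomial, r=5, p=0.866667.
P(Y=9) = C(8,4) · p^5 · (1−p)^4
= 70 · 0.48895 · 0.00031605 = 0.01082

0.011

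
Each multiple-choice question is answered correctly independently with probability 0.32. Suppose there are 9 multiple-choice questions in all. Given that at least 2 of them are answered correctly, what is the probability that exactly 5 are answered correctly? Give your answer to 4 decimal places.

X ~ Binomial(9, 0.32). Want P(X=5 | X≥2) = P(X=5) / P(X≥2).
P(X=5) = C(9,5)·0.32^5·0.68^4 = 0.090397
P(X≥2) = 1 − 0.031087 − 0.131663 = 0.837250
Ratio = 0.090397 / 0.837250 = 0.107969

0.1080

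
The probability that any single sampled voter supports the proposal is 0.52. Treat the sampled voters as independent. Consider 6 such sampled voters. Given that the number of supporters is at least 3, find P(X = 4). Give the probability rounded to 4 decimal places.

0.3647

X ~ Binomial(6, 0.52). Want P(X=4 | X≥3) = P(X=4) / P(X≥3).
P(X=4) = C(6,4)·0.52^4·0.48^2 = 0.252689
P(X≥3) = 1 − 0.012231 − 0.079499 − 0.215309 = 0.692961
Ratio = 0.252689 / 0.692961 = 0.364652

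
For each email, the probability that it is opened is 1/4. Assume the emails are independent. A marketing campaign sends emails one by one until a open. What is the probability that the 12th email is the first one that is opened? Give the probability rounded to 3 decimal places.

Geometric (trials to first success), p = 0.25.
P(Y = 12) = (1−p)^11 · p = 0.042235 · 0.25 = 0.01056

0.011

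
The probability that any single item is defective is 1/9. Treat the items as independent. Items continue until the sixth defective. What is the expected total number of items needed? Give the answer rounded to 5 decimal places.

Y = total items until the sixth success; negative binomial with r=6, p=0.111111.
E[Y] = r / p = 6 / 0.111111 = 54.0000000

54.00000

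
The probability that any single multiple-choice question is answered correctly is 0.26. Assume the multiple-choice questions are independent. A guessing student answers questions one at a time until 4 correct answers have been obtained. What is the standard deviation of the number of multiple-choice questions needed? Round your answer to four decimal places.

Y = total multiple-choice questions until the fourth success; negative binomial with r=4, p=0.26.
SD(Y) = √[r(1−p)/p²] = √(43.786982) = 6.617173

6.6172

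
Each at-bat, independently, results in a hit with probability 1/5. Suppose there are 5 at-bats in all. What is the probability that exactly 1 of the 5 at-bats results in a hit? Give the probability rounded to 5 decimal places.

0.40960

X ~ Binomial(n=5, p=0.20).
P(X=1) = C(5,1) · p^1 · (1−p)^4
= 5 · 0.2 · 0.4096 = 0.4096000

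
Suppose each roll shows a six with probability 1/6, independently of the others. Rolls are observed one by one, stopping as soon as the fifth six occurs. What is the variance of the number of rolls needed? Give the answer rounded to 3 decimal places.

Y = total rolls until the fifth success; negative binomial with r=5, p=0.166667.
Var(Y) = r(1−p)/p² = 5·0.833333 / 0.166667² = 150.00000

150.000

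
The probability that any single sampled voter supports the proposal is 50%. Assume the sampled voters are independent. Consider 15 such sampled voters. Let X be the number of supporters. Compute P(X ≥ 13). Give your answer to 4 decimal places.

X ~ Binomial(15, 0.50); P(X ≥ 13) = Σ C(15,k) p^k (1−p)^(15−k) over k:
  k=13: C(15,13)·0.50^13·0.50^2 = 0.003204
  k=14: C(15,14)·0.50^14·0.50^1 = 0.000458
  k=15: C(15,15)·0.50^15·0.50^0 = 0.000031
Total = 0.003693

0.0037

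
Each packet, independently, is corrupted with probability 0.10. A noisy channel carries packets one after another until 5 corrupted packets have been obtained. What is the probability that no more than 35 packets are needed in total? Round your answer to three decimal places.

0.269

Finishing within 35 packets ⇔ at least 5 successes in the first 35. With X ~ Binomial(35, 0.10), P(Y ≤ 35) = 1 − P(X ≤ 4).
  k=0: C(35,0)·0.10^0·0.90^35 = 0.02503
  k=1: C(35,1)·0.10^1·0.90^34 = 0.09734
  k=2: C(35,2)·0.10^2·0.90^33 = 0.18387
  k=3: C(35,3)·0.10^3·0.90^32 = 0.22473
  k=4: C(35,4)·0.10^4·0.90^31 = 0.19976
1 − 0.73075 = 0.26925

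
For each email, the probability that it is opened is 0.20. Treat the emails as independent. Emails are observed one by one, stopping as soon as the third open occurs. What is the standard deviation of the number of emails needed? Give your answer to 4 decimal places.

Y = total emails until the third success; negative binomial with r=3, p=0.20.
SD(Y) = √[r(1−p)/p²] = √(60.000000) = 7.745967

7.7460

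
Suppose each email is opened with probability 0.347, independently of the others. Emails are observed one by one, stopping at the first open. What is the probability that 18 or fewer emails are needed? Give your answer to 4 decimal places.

0.9995

Y = number of emails to the first success; geometric, p = 0.347.
P(Y ≤ 18) = 1 − (1−p)^18 = 1 − 0.000466 = 0.999534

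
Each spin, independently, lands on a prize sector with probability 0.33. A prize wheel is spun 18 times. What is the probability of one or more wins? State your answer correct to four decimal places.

P(at least one) = 1 − P(none) = 1 − (1 − 0.33)^18
= 1 − 0.000740 = 0.999260

0.9993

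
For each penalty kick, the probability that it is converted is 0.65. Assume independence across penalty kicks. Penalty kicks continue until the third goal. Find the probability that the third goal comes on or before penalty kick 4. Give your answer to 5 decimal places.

0.56298

Finishing within 4 penalty kicks ⇔ at least 3 successes in the first 4. With X ~ Binomial(4, 0.65), P(Y ≤ 4) = 1 − P(X ≤ 2).
  k=0: C(4,0)·0.65^0·0.35^4 = 0.0150063
  k=1: C(4,1)·0.65^1·0.35^3 = 0.1114750
  k=2: C(4,2)·0.65^2·0.35^2 = 0.3105375
1 − 0.4370188 = 0.5629812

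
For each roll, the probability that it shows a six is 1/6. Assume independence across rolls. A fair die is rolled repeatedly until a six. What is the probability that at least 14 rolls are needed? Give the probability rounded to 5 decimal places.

Y = number of rolls to the first success; geometric, p = 0.166667.
P(Y > 13) = P(first 13 all fail) = (1−p)^13 = 0.0934639

0.09346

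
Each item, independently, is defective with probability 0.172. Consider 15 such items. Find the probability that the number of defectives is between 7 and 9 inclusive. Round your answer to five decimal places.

0.00786

X ~ Binomial(15, 0.172); P(7 ≤ X ≤ 9) = Σ C(15,k) p^k (1−p)^(15−k) over k:
  k=7: C(15,7)·0.172^7·0.828^8 = 0.0063313
  k=8: C(15,8)·0.172^8·0.828^7 = 0.0013152
  k=9: C(15,9)·0.172^9·0.828^6 = 0.0002125
Total = 0.0078589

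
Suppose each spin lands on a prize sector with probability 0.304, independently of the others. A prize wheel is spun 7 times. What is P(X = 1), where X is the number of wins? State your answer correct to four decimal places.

X ~ Binomial(n=7, p=0.304).
P(X=1) = C(7,1) · p^1 · (1−p)^6
= 7 · 0.304 · 0.11367 = 0.241895

0.2419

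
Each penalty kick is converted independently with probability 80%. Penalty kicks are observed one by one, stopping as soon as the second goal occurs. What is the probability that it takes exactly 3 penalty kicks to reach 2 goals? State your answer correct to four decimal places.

Y = trial on which the second success occurs; negative binomial, r=2, p=0.80.
P(Y=3) = C(2,1) · p^2 · (1−p)^1
= 2 · 0.64 · 0.2 = 0.256000

0.2560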